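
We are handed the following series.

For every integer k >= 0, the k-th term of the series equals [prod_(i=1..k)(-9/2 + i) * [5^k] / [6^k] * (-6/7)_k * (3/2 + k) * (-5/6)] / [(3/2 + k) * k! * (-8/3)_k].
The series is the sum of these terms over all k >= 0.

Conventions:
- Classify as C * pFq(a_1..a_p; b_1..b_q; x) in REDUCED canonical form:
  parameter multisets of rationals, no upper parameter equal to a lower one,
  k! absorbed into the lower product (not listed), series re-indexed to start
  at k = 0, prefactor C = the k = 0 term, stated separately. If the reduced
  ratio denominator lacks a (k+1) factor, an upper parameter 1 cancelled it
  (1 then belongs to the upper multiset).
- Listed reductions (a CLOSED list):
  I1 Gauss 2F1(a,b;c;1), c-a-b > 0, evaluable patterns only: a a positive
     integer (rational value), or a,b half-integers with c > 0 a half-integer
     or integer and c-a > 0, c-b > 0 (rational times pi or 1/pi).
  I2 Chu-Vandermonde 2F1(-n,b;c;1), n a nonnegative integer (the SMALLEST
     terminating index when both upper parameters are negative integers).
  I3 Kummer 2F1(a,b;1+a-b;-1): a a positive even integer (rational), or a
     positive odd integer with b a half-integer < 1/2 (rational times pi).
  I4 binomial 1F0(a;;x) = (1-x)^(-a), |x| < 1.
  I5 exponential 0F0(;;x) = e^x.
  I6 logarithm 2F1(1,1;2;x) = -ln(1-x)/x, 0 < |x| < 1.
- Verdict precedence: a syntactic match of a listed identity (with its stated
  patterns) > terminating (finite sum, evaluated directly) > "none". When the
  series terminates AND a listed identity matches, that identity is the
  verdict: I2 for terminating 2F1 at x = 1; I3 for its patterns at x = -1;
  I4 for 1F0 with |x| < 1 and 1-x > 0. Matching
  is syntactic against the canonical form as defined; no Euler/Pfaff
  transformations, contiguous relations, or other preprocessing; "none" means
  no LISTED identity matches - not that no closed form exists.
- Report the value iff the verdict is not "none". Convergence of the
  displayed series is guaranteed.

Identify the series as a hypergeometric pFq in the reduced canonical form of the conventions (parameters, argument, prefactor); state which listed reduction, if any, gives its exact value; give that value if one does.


The series (x = 5/6) is 2F1: upper {-7/2, -6/7}, lower {-8/3}, prefactor -5/6. Verdict: none - this 2F1 at x = 5/6 matches no listed pattern, and upper {-7/2, -6/7} holds no stopper.

Key step: t_0 being -5/6, the running product (C = -5/6) telescopes to a rising factorial.
Ratio: r(k) = (5/6) * (k-7/2) (k-6/7) / [(k-8/3) (k+1)] - rational; roots negated = parameters, x = (5/6), C = -5/6.


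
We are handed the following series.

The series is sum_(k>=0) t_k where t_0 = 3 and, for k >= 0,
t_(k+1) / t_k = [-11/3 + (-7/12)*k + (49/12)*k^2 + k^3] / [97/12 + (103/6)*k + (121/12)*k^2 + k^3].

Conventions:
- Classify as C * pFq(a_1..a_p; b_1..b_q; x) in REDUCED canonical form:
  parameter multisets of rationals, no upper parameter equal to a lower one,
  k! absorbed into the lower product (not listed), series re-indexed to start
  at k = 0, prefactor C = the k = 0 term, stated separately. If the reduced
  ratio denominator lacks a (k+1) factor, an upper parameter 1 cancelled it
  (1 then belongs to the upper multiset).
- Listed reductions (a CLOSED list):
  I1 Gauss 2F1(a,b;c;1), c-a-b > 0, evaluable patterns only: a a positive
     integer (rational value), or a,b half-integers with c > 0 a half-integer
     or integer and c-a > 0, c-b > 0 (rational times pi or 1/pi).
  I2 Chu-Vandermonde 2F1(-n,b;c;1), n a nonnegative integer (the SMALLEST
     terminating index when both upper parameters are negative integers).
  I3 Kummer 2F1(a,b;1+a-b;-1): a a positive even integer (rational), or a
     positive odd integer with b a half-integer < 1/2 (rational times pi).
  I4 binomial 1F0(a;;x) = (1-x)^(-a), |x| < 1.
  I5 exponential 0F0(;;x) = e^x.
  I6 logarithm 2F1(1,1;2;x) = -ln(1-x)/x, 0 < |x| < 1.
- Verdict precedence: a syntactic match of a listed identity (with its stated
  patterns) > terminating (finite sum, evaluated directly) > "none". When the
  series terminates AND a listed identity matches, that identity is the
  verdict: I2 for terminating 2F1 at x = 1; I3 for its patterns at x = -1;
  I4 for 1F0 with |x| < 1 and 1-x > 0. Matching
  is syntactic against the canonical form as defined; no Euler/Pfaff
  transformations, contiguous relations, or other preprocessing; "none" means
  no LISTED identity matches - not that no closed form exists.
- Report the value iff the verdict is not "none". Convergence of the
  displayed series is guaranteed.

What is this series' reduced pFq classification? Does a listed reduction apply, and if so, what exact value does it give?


The series (x = 1) is 2F1: upper {-11/12, 4}, lower {97/12}, prefactor 3. Verdict at x = 1: the Gauss summation I1 matches (x = 1: the Gamma ratio telescopes since c-a-b = 5 > 0 and a = 4 in Z>0). Its exact value is 529907/331776.

Key step: from the first term 3: the parameter 1 appears in both the upper and lower lists and cancels.
Term ratio: r(k) = 1 * (k-11/12) (k+4) / [(k+97/12) (k+1)] - rational; roots negated = parameters, x = 1, C = 3.


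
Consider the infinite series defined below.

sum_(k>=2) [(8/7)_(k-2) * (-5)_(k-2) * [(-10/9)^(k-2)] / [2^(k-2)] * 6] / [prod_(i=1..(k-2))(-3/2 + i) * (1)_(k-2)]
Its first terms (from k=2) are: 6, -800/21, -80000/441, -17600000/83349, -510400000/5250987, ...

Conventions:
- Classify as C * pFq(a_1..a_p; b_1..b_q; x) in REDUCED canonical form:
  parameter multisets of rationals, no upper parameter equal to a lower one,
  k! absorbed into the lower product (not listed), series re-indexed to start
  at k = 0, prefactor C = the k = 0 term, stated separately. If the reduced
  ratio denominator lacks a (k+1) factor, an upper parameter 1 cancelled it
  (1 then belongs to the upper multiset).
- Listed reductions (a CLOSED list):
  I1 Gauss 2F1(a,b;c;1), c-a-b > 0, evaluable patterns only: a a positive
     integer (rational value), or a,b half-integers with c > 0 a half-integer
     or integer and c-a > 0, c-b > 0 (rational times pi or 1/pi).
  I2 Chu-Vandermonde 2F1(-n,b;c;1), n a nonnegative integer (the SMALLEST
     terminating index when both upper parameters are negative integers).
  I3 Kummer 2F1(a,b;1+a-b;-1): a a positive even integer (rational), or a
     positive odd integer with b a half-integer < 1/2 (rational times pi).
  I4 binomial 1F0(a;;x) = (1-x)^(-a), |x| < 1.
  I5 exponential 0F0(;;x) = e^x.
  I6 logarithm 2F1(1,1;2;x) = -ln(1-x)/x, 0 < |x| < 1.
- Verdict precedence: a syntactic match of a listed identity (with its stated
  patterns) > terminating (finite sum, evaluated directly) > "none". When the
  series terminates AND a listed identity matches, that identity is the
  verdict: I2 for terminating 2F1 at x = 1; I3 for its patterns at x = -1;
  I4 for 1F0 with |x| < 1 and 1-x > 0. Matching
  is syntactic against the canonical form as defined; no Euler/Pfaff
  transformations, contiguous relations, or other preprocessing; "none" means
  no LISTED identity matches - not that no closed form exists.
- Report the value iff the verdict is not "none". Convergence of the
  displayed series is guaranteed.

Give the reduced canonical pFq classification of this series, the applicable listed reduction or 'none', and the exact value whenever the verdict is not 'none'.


Structural cue: from the first term 6: the lower running product (C = 6, x = -5/9) is a rising factorial.
Ratio: r(k) = (-5/9) * (k-5) (k+8/7) / [(k-1/2) (k+1)] - poly over poly, x = (-5/9) from leading terms; C = 6 at k = 0.

With C = 6: the canonical form is 2F1(-5, 8/7; -1/2; -5/9). Verdict: terminating - no listed pattern fits, but -5 in the upper list cuts the series at k = 5; direct evaluation. Its exact value is -46119164074/85766121.


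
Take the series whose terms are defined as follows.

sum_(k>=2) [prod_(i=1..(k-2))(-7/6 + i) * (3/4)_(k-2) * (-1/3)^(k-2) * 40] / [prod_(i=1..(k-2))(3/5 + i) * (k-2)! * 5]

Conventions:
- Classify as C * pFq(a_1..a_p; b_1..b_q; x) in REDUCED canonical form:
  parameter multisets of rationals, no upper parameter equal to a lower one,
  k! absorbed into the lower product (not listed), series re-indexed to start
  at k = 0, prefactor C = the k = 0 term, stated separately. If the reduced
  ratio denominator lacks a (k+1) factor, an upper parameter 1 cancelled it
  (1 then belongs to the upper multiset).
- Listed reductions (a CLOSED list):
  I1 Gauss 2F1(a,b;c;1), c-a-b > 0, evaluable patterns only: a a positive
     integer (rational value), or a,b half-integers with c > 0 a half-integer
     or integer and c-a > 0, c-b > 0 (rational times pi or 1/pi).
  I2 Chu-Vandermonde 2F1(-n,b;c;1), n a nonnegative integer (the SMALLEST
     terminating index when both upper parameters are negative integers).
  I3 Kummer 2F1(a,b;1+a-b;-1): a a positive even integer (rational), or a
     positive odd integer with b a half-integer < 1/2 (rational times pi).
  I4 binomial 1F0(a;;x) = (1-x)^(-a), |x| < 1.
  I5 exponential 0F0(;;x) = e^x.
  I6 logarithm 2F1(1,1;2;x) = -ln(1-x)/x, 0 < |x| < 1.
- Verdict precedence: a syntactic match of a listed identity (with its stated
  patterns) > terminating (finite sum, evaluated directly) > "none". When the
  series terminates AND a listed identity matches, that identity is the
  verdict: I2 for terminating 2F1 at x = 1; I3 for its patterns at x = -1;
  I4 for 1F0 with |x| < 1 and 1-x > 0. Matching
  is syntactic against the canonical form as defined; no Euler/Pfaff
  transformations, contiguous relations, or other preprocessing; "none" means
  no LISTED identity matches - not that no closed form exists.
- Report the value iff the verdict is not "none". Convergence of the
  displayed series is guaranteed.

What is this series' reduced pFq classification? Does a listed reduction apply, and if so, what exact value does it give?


With C = 8: the canonical form is 2F1(-1/6, 3/4; 8/5; -1/3). Verdict: none - at argument -1/3 the multisets {-1/6, 3/4} ; {8/5} match no listed identity.

The tell: t_0 being 8, the running product (C = 8, x = -1/3) telescopes to a rising factorial.
Step ratio: r(k) = (-1/3) * (k-1/6) (k+3/4) / [(k+8/5) (k+1)] - rational; roots negated = parameters, x = (-1/3), C = 8.


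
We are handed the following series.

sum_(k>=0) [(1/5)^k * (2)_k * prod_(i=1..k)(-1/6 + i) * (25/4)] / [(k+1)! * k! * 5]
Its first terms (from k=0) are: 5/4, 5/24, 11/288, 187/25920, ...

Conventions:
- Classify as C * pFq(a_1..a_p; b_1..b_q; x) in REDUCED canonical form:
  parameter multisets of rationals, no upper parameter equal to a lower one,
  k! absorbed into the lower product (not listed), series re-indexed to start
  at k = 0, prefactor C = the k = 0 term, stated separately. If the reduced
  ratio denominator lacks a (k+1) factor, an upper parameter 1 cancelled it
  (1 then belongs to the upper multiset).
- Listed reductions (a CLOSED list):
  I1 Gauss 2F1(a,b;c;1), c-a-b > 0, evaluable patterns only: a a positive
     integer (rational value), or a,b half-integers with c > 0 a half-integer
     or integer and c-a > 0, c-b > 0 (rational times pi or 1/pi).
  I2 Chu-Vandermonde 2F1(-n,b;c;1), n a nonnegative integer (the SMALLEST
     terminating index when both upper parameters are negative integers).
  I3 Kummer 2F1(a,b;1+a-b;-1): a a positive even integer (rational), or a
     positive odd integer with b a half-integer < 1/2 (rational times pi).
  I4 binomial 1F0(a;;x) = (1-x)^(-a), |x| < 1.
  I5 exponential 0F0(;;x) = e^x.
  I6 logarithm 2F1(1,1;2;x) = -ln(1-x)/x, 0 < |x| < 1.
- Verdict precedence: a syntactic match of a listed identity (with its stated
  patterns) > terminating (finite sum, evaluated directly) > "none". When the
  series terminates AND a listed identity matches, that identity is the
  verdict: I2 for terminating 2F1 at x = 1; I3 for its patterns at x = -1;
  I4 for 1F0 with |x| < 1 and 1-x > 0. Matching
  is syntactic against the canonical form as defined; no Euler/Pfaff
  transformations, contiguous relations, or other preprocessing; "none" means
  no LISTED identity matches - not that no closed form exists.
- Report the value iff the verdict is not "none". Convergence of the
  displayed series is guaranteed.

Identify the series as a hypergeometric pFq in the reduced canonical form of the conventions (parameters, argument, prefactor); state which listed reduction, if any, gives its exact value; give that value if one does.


x = 1/5 here; the reduced form reads 1F0, upper {5/6}, lower {-}, C = 5/4. Verdict: binomial (I4) matches (the 1F0 binomial series: exponent -5/6, x = 1/5). Hence: (5/4) * (4/5)^(-5/6).

The tell: t_0 = 5/4 here, and the constant factors (C = 5/4) combine into one prefactor.
Adjacent-term ratio: r(k) = (1/5) * (k+5/6) / [(k+1)] ; factor over Q: parameters, x = (1/5), and C = 5/4.


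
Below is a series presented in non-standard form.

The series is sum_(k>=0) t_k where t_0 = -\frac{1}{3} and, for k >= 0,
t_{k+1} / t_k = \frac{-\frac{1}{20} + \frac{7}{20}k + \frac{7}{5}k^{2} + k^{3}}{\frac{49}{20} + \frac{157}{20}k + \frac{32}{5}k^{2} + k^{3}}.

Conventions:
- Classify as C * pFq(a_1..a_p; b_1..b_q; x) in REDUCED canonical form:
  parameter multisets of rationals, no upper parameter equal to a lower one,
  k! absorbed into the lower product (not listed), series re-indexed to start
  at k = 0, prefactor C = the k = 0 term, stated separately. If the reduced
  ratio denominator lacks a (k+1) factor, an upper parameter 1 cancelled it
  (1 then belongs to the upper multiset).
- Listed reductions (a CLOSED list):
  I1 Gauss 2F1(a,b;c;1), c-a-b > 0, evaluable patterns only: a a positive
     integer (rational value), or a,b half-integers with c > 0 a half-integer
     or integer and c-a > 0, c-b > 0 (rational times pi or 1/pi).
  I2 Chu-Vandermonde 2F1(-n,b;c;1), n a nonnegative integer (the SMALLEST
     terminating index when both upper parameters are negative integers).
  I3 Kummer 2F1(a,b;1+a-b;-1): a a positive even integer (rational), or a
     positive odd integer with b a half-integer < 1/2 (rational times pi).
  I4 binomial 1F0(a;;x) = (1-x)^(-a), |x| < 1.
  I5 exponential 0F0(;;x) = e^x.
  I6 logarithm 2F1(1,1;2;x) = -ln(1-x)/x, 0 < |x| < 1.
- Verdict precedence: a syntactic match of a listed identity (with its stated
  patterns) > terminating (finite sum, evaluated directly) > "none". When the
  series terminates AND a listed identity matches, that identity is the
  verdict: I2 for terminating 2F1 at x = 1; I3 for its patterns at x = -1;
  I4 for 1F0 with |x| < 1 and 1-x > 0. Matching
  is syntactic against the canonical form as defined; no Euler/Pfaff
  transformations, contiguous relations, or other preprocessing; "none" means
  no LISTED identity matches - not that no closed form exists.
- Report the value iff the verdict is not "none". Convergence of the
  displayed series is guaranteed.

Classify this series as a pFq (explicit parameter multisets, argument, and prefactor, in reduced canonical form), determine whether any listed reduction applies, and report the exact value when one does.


With C = -\frac{1}{3}: the canonical form is 2F1(-\frac{1}{10}, 1; \frac{49}{10}; 1). Verdict (x = 1): the Gauss summation I1 applies (x = 1: the Gamma ratio telescopes since c-a-b = 4 > 0 and a = 1 in Z>0). Hence: -\frac{13}{40}.

First insight: from the first term -\frac{1}{3}: the ratio is unreduced: k + 1/2 divides both sides (C = -1/3).
Step ratio: r(k) = 1 * (k-\frac{1}{10}) (k+1) / [(k+\frac{49}{10}) (k+1)] - poly over poly, x = 1 from leading terms; C = -\frac{1}{3} at k = 0.


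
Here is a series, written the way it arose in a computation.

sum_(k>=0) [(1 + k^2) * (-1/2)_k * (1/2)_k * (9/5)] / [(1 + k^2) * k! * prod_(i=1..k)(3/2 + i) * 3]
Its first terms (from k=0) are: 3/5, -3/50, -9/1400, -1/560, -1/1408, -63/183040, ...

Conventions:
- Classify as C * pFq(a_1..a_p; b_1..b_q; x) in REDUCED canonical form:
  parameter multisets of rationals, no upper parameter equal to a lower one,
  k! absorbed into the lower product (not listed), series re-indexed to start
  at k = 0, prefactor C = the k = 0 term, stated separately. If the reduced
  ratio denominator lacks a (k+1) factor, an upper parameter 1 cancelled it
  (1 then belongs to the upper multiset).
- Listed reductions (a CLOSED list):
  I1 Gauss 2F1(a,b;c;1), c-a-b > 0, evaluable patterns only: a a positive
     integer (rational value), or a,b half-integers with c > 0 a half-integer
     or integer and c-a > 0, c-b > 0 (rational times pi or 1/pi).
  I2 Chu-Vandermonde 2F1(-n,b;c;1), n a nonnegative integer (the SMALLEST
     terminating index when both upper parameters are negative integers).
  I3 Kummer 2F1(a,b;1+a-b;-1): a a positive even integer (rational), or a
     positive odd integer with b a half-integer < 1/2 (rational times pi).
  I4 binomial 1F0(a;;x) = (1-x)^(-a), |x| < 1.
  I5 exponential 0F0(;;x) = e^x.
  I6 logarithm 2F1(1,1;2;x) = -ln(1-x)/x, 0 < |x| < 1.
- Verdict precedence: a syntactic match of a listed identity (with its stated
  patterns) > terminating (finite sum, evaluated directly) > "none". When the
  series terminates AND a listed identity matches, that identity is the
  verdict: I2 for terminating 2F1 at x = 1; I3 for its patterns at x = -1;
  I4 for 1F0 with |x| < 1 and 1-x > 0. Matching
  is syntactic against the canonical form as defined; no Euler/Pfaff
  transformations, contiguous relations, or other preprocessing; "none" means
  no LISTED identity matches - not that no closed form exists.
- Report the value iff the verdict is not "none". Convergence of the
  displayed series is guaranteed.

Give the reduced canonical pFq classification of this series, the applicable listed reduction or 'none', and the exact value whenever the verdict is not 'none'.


This is 3/5 * 2F1(-1/2, 1/2; 5/2; 1) in reduced canonical form. Verdict: Gauss's theorem I1 (half-integer case) fires (x = 1; upper {-1/2, 1/2} half-integers, c = 5/2 in the evaluable pattern). Value: (27/160) * pi.

Structural cue: from the first term 3/5: the constant factors (C = 3/5, x = 1) combine into one prefactor.
Term ratio: r(k) = 1 * (k-1/2) (k+1/2) / [(k+5/2) (k+1)] - rational in k, leading ratio 1; with t_0 = 3/5, classification follows.


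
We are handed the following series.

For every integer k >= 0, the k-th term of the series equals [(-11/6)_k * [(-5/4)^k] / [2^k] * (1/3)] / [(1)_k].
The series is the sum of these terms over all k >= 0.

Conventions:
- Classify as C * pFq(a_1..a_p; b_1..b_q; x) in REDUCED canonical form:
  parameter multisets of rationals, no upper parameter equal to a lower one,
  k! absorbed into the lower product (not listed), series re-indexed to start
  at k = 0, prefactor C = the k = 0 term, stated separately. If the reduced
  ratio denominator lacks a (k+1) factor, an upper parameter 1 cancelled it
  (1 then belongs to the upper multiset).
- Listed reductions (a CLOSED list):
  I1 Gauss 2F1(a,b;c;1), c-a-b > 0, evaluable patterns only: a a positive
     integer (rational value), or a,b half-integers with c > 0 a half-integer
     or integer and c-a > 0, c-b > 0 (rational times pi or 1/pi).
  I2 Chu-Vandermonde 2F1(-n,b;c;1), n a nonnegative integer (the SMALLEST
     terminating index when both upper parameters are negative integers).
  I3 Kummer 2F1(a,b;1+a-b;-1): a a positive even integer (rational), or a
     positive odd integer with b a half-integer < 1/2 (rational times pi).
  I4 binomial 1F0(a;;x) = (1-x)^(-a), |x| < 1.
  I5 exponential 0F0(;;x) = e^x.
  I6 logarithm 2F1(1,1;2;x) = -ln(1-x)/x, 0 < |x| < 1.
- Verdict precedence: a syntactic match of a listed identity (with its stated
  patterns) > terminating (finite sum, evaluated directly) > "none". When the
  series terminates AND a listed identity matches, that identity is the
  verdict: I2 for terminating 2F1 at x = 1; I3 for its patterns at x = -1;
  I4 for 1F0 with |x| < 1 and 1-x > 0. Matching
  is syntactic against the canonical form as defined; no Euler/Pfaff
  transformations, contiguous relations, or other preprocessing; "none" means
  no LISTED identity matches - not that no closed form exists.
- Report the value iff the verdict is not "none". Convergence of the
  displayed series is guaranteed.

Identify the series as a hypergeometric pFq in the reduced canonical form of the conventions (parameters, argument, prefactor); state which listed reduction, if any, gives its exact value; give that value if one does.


This is 1/3 * 1F0(-11/6; -; -5/8) in reduced canonical form. Verdict: the I4 binomial reduction fires (the 1F0 binomial series: exponent 11/6, x = -5/8). Its exact value is (1/3) * (13/8)^(11/6).

First insight: x = (-5/8) and (1)_k (C = 1/3) is k! itself.
Term ratio: r(k) = (-5/8) * (k-11/6) / [(k+1)] ; factor over Q: parameters, x = (-5/8), and C = 1/3.


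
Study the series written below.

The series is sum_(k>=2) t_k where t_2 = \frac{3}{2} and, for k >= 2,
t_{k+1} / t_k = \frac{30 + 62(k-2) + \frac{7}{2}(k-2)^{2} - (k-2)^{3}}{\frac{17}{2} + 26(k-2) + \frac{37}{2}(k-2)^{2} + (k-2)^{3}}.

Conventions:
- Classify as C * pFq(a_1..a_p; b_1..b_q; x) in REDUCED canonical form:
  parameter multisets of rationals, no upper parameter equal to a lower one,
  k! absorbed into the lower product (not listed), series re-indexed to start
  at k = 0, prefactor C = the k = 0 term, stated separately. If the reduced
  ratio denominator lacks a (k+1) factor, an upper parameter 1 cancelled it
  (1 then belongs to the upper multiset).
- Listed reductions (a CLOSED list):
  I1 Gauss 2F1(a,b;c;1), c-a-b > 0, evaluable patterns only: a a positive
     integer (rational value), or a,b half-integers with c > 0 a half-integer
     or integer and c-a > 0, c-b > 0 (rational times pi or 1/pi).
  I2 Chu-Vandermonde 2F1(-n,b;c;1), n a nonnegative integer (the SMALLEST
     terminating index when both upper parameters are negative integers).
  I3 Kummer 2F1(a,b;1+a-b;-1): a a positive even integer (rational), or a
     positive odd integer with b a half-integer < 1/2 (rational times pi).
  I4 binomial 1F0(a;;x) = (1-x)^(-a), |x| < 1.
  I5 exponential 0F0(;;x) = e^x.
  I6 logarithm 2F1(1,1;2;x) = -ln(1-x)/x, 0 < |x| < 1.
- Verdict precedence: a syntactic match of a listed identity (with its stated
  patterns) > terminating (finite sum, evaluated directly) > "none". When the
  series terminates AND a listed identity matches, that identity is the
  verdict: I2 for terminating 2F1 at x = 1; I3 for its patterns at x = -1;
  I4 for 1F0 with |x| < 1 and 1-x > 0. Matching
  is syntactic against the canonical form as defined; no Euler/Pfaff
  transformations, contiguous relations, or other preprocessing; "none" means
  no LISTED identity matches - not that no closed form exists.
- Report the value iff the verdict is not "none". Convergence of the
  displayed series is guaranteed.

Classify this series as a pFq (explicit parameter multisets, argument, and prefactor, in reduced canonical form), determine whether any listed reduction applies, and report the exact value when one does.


Structural cue: from the first term \frac{3}{2}: cancel k + 1/2 from the displayed ratio first; then prefactor 3/2.
Adjacent-term ratio: r(k) = -1 * (k-10) (k+6) / [(k+17) (k+1)] ; factor over Q: parameters, x = -1, and C = \frac{3}{2}.

Classification (C = \frac{3}{2}): 2F1 with upper {-10, 6}, lower {17}, argument x = -1. Verdict at x = -1: the Kummer evaluation I3 matches (x = -1; c = 17 equals 1+a-b for upper {-10, 6}: listed pattern). Value: 42.


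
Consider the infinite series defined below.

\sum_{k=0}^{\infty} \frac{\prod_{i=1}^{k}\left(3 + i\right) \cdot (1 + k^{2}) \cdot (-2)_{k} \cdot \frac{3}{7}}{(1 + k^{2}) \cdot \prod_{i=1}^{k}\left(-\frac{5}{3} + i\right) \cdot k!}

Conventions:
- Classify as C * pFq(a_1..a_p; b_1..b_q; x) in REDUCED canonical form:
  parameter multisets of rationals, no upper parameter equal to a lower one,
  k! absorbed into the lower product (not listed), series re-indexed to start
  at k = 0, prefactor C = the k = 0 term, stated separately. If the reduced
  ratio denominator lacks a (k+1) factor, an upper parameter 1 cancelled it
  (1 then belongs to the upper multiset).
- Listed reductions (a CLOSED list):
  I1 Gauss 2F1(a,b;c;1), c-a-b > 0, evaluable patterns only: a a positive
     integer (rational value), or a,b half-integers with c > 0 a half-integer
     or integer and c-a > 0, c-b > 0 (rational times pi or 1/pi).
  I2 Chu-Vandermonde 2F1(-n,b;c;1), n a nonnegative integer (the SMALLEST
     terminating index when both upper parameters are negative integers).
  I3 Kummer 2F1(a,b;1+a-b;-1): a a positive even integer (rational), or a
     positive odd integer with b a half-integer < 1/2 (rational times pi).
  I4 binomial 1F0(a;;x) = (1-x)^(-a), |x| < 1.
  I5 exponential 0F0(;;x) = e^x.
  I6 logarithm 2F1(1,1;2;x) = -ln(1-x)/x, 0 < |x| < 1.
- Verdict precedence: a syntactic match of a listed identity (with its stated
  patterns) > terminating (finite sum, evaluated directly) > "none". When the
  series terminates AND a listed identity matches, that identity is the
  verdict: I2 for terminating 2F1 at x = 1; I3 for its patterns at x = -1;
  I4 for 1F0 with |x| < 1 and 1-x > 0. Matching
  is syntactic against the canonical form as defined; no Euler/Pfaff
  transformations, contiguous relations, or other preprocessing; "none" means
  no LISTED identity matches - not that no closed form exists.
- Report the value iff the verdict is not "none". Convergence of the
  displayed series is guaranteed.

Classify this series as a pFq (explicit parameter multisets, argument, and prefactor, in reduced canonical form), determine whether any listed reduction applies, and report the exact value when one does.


Canonical form: C = \frac{3}{7} times 2F1 with upper {-2, 4}, lower {-\frac{2}{3}}, x = 1. Verdict at x = 1: Vandermonde's identity (I2) matches (terminating 2F1 at x = 1 with n = 2, b = 4, c = -\frac{2}{3}). Value: -33.

Structural cue: from the first term \frac{3}{7}: striking the common factor k^2 + 1 reduces the term (C = 3/7, x = 1).
Adjacent-term ratio: r(k) = 1 * (k-2) (k+4) / [(k-\frac{2}{3}) (k+1)] - poly over poly, x = 1 from leading terms; C = \frac{3}{7} at k = 0.


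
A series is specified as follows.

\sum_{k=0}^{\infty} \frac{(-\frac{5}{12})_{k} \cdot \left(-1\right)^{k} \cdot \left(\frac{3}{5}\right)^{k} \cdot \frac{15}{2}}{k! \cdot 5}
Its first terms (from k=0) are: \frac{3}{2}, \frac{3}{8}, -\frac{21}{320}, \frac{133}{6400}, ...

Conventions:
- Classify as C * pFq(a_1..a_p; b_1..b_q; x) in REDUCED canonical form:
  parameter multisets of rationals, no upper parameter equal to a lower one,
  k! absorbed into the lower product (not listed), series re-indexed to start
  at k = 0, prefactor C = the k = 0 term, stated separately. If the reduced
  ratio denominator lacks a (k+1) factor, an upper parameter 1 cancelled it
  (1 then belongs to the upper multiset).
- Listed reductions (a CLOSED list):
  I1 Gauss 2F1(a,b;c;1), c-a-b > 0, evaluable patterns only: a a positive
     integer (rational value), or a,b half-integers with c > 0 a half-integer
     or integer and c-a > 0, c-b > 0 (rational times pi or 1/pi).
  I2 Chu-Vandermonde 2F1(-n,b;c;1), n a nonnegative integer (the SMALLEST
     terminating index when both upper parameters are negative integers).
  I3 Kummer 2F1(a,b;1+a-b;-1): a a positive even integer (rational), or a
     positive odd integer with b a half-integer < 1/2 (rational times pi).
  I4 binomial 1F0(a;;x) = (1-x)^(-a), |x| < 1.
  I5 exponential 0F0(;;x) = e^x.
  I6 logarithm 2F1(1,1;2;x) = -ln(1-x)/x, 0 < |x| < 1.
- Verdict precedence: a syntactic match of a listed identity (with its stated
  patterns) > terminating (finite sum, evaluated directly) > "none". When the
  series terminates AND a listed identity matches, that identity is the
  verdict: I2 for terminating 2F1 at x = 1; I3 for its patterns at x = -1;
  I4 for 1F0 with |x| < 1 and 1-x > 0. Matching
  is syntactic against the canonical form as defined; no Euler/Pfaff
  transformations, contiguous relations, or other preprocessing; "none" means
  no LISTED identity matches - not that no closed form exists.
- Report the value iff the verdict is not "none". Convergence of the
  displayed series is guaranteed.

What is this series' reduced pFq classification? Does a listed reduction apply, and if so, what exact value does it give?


Canonical form: C = \frac{3}{2} times 1F0 with upper {-\frac{5}{12}}, lower {-}, x = -\frac{3}{5}. Verdict: this is binomial (I4) (the 1F0 binomial series: exponent 5/12, x = -\frac{3}{5}). Exact value: \frac{3}{2} \cdot \left(\frac{8}{5}\right)^{\frac{5}{12}}.

The tell: x = -\frac{3}{5} and the (-1)^k factor (prefactor 3/2) folds into the argument's sign.
Term ratio: r(k) = -\frac{3}{5} * (k-\frac{5}{12}) / [(k+1)] - rational in k, leading ratio -\frac{3}{5}; with t_0 = \frac{3}{2}, classification follows.


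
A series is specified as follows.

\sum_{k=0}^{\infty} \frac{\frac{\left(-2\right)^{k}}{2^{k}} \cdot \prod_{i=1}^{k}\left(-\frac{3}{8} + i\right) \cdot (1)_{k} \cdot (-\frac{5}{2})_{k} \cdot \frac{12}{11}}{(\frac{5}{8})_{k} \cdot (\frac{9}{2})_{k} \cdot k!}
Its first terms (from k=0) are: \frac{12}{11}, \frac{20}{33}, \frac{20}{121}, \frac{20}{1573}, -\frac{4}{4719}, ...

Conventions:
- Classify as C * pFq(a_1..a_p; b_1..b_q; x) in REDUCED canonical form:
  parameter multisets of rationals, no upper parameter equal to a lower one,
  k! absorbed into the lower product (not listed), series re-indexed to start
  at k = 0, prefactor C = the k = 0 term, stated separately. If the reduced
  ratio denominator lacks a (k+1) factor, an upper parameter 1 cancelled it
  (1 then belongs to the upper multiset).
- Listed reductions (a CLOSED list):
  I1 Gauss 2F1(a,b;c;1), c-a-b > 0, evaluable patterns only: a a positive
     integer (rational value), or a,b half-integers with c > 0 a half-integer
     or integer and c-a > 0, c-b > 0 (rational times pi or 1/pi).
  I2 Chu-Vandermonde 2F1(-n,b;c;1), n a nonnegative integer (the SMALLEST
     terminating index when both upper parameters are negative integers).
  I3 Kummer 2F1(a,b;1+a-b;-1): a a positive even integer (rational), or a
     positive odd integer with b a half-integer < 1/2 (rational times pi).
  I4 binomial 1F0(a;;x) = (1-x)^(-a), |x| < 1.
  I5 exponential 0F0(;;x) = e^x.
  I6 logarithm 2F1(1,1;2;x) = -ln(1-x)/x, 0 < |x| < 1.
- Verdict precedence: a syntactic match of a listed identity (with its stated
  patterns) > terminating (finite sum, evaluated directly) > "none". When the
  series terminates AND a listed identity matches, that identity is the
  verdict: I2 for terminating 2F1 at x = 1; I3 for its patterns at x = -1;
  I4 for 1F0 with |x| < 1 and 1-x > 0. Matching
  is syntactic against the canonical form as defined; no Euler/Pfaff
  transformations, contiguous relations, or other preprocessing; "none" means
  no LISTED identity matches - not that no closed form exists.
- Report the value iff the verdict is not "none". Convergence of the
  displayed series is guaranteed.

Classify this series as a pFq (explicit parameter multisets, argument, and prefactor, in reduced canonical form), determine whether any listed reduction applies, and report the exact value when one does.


The series (x = -1) is 2F1: upper {-\frac{5}{2}, 1}, lower {\frac{9}{2}}, prefactor \frac{12}{11}. Verdict: the Kummer evaluation I3 applies (x = -1; c = \frac{9}{2} equals 1+a-b for upper {-\frac{5}{2}, 1}: listed pattern). Exact value: \frac{105}{176} \cdot \pi.

Key observation: from the first term \frac{12}{11}: the parameter 5/8 appears in both the upper and lower lists and cancels.
Term ratio: r(k) = -1 * (k-\frac{5}{2}) (k+1) / [(k+\frac{9}{2}) (k+1)] - rational in k. x = -1; t_0 = \frac{12}{11}; negate the roots.


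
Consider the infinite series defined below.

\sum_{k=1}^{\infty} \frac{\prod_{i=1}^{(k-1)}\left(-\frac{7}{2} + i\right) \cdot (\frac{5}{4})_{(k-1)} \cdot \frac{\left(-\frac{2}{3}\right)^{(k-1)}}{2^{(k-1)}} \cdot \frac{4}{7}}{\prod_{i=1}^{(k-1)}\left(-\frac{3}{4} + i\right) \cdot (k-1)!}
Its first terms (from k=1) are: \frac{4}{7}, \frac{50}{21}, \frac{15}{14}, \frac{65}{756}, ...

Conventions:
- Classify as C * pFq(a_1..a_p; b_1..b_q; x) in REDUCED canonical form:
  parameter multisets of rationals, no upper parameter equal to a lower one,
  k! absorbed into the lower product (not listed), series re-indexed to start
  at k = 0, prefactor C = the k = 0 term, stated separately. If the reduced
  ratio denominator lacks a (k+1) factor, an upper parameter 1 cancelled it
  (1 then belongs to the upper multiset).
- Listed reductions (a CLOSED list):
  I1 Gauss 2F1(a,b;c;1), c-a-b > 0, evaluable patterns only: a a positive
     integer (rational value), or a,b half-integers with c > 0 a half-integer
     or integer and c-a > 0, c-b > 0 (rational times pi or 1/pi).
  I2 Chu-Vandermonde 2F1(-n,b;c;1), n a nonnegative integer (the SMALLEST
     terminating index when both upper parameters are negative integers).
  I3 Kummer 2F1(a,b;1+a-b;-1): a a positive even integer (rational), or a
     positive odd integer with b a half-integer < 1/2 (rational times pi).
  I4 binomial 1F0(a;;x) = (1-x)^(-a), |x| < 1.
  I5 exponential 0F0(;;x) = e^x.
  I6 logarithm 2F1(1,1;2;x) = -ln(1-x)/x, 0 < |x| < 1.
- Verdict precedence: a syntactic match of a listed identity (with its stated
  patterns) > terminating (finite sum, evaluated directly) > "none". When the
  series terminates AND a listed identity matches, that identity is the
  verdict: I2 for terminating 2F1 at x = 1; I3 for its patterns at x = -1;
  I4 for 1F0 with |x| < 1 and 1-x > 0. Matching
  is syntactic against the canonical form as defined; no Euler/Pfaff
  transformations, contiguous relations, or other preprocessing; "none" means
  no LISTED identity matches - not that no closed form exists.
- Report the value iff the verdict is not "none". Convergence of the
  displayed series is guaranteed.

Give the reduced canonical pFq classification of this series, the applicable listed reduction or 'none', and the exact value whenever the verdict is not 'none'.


Prefactor \frac{4}{7}, argument -\frac{1}{3}: 2F1 with upper {-\frac{5}{2}, \frac{5}{4}} over lower {\frac{1}{4}}. Verdict: none. No listed pattern accepts 2F1(-\frac{5}{2}, \frac{5}{4}; \frac{1}{4}; -\frac{1}{3}).

Key observation: x = -\frac{1}{3} and the two k-th powers (C = 4/7, x = -1/3) combine into one argument.
Step ratio: r(k) = -\frac{1}{3} * (k-\frac{5}{2}) (k+\frac{5}{4}) / [(k+\frac{1}{4}) (k+1)] ; factor over Q: parameters, x = -\frac{1}{3}, and C = \frac{4}{7}.


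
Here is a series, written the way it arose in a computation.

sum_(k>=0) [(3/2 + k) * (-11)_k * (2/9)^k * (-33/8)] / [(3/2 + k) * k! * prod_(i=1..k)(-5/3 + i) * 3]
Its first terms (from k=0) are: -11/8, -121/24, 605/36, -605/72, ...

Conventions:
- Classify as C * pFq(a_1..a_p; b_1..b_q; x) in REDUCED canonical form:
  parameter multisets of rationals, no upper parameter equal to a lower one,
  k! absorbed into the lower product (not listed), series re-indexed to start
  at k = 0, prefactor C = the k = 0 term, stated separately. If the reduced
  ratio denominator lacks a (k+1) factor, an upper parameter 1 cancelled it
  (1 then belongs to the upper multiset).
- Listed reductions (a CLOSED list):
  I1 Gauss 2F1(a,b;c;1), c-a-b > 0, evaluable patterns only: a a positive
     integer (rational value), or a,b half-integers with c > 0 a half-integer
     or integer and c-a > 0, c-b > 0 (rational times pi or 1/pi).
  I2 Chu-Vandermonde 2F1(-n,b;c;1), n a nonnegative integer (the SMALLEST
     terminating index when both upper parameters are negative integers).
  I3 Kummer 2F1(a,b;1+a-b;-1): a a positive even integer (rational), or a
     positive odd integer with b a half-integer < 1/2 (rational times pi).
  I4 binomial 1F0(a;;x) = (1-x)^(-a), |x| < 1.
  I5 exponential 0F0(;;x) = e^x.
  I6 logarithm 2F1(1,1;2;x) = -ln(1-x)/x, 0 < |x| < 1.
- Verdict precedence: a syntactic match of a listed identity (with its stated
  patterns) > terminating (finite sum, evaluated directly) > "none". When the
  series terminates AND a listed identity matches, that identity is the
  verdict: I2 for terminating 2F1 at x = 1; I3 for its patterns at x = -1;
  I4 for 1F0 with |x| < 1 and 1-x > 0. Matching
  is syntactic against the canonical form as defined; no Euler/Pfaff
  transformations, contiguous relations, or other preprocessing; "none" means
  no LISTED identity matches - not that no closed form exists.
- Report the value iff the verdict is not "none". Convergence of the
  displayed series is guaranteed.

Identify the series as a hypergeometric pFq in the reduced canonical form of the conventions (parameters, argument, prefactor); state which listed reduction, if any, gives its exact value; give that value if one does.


The series (x = 2/9) is 1F1: upper {-11}, lower {-2/3}, prefactor -11/8. Verdict: terminating. (-11)_k vanishes past k = 11, leaving a 12-term sum, computed directly. Sum: 7385459108411/2144010141000.

The tell: t_0 being -11/8, the constant factors (C = -11/8, x = 2/9) combine into one prefactor.
Ratio: r(k) = (2/9) * (k-11) / [(k-2/3) (k+1)] - poly over poly, x = (2/9) from leading terms; C = -11/8 at k = 0.


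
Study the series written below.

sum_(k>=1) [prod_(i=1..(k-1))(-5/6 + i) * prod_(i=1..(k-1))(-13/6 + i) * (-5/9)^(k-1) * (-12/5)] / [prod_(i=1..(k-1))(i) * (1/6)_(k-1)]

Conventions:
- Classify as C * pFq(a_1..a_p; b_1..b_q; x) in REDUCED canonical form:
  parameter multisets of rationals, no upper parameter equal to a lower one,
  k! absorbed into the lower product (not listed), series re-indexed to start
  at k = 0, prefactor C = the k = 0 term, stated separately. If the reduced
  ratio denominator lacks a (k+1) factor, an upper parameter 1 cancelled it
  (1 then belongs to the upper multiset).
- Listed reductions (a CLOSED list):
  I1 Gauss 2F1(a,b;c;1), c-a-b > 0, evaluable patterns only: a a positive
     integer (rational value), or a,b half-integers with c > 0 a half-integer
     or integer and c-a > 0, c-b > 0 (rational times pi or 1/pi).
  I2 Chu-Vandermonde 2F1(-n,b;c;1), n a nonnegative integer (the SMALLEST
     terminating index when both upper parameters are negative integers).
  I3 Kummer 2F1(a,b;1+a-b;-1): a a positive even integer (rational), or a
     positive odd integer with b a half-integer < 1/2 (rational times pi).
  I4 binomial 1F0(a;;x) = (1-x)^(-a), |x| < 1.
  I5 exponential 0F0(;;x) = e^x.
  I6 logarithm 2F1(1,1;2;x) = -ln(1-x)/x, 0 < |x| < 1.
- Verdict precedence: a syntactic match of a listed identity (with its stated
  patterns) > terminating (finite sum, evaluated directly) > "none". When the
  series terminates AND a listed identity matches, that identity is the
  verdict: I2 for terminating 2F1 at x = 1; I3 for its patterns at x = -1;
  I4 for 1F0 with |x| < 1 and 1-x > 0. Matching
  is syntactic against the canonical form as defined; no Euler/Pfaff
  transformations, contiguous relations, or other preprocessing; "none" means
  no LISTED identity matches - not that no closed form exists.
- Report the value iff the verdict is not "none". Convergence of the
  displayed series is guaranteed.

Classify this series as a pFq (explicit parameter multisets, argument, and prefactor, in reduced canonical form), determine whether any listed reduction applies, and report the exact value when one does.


Classification (C = -12/5): 1F0 with upper {-7/6}, lower {-}, argument x = -5/9. Verdict: binomial (I4) applies (the 1F0 binomial series: exponent 7/6, x = -5/9). Sum: (-12/5) * (14/9)^(7/6).

Key step: with t_0 = -12/5, the running product (C = -12/5, x = -5/9) telescopes to a rising factorial.
Consecutive-term ratio: r(k) = (-5/9) * (k-7/6) / [(k+1)] - rational; roots negated = parameters, x = (-5/9), C = -12/5.


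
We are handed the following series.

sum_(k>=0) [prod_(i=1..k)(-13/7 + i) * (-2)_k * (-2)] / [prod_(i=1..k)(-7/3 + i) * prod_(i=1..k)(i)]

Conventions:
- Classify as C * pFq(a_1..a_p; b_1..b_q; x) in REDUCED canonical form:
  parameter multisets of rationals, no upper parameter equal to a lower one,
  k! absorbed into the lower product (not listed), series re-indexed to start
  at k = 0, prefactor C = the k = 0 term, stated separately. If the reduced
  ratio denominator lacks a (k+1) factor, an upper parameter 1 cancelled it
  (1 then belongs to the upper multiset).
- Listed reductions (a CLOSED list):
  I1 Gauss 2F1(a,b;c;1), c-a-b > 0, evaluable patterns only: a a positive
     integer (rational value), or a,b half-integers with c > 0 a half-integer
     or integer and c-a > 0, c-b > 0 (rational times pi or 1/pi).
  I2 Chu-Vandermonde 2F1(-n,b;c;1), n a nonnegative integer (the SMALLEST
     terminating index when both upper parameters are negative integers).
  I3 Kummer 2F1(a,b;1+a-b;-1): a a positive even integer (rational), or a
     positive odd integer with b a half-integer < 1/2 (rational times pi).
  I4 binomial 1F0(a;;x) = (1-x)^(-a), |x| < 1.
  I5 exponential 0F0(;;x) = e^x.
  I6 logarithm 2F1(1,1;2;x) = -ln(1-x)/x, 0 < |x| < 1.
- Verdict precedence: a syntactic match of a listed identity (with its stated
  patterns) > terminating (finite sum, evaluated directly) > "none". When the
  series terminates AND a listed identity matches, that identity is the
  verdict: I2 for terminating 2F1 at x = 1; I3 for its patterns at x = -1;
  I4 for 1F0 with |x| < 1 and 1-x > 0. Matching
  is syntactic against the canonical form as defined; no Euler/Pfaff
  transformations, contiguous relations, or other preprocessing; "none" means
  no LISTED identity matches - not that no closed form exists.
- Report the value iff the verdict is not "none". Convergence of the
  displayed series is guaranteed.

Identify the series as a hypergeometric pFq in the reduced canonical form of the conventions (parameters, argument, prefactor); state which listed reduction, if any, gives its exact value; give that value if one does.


Reduced: x = 1, 2F1, upper = {-2, -6/7}, lower = {-4/3}, C = -2. Verdict at x = 1: the Chu-Vandermonde identity I2 matches (terminating 2F1 at x = 1 with n = 2, b = -6/7, c = -4/3). Hence: 55/49.

The tell: x = 1 and the product of the first k integers (C = -2) is k!.
Term ratio: r(k) = 1 * (k-2) (k-6/7) / [(k-4/3) (k+1)] - rational; roots negated = parameters, x = 1, C = -2.
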